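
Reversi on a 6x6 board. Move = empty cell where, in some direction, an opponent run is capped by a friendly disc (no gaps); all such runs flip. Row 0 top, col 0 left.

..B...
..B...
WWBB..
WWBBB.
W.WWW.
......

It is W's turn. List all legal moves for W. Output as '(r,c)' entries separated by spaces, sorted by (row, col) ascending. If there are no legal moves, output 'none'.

Answer: (0,3) (1,1) (1,3) (2,4) (2,5) (3,5)

Derivation:
(0,1): no bracket -> illegal
(0,3): flips 1 -> legal
(1,1): flips 2 -> legal
(1,3): flips 3 -> legal
(1,4): no bracket -> illegal
(2,4): flips 4 -> legal
(2,5): flips 1 -> legal
(3,5): flips 3 -> legal
(4,1): no bracket -> illegal
(4,5): no bracket -> illegal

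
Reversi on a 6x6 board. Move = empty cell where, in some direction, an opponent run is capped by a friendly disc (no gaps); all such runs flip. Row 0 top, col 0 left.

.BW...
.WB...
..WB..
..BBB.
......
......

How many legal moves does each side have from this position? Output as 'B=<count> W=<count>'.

Answer: B=4 W=5

Derivation:
-- B to move --
(0,0): flips 2 -> legal
(0,3): flips 1 -> legal
(1,0): flips 1 -> legal
(1,3): no bracket -> illegal
(2,0): no bracket -> illegal
(2,1): flips 2 -> legal
(3,1): no bracket -> illegal
B mobility = 4
-- W to move --
(0,0): flips 1 -> legal
(0,3): no bracket -> illegal
(1,0): no bracket -> illegal
(1,3): flips 1 -> legal
(1,4): no bracket -> illegal
(2,1): no bracket -> illegal
(2,4): flips 1 -> legal
(2,5): no bracket -> illegal
(3,1): no bracket -> illegal
(3,5): no bracket -> illegal
(4,1): no bracket -> illegal
(4,2): flips 1 -> legal
(4,3): no bracket -> illegal
(4,4): flips 1 -> legal
(4,5): no bracket -> illegal
W mobility = 5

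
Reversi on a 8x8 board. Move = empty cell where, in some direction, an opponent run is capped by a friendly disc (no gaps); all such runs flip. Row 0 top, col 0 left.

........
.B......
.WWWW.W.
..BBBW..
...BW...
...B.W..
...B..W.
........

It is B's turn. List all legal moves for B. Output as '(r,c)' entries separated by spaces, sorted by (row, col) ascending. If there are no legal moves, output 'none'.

(1,0): flips 1 -> legal
(1,2): flips 2 -> legal
(1,3): flips 1 -> legal
(1,4): flips 2 -> legal
(1,5): flips 1 -> legal
(1,6): no bracket -> illegal
(1,7): flips 3 -> legal
(2,0): no bracket -> illegal
(2,5): no bracket -> illegal
(2,7): no bracket -> illegal
(3,0): no bracket -> illegal
(3,1): flips 1 -> legal
(3,6): flips 1 -> legal
(3,7): no bracket -> illegal
(4,5): flips 1 -> legal
(4,6): no bracket -> illegal
(5,4): flips 1 -> legal
(5,6): no bracket -> illegal
(5,7): no bracket -> illegal
(6,4): no bracket -> illegal
(6,5): no bracket -> illegal
(6,7): no bracket -> illegal
(7,5): no bracket -> illegal
(7,6): no bracket -> illegal
(7,7): flips 3 -> legal

Answer: (1,0) (1,2) (1,3) (1,4) (1,5) (1,7) (3,1) (3,6) (4,5) (5,4) (7,7)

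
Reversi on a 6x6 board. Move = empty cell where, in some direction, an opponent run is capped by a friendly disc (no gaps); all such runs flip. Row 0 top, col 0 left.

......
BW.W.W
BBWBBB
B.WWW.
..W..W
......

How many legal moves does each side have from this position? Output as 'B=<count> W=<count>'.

Answer: B=9 W=4

Derivation:
-- B to move --
(0,0): no bracket -> illegal
(0,1): flips 1 -> legal
(0,2): flips 2 -> legal
(0,3): flips 1 -> legal
(0,4): no bracket -> illegal
(0,5): flips 1 -> legal
(1,2): flips 1 -> legal
(1,4): no bracket -> illegal
(3,1): no bracket -> illegal
(3,5): no bracket -> illegal
(4,1): flips 1 -> legal
(4,3): flips 3 -> legal
(4,4): flips 1 -> legal
(5,1): flips 2 -> legal
(5,2): no bracket -> illegal
(5,3): no bracket -> illegal
(5,4): no bracket -> illegal
(5,5): no bracket -> illegal
B mobility = 9
-- W to move --
(0,0): no bracket -> illegal
(0,1): no bracket -> illegal
(1,2): flips 1 -> legal
(1,4): flips 2 -> legal
(3,1): flips 1 -> legal
(3,5): flips 2 -> legal
(4,0): no bracket -> illegal
(4,1): no bracket -> illegal
W mobility = 4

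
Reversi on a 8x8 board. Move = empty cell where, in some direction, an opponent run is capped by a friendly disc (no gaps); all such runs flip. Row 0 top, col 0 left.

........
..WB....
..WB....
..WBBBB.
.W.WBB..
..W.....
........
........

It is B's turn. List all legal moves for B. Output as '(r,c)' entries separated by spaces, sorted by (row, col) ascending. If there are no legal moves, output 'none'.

(0,1): flips 1 -> legal
(0,2): no bracket -> illegal
(0,3): no bracket -> illegal
(1,1): flips 2 -> legal
(2,1): flips 1 -> legal
(3,0): no bracket -> illegal
(3,1): flips 2 -> legal
(4,0): no bracket -> illegal
(4,2): flips 1 -> legal
(5,0): flips 2 -> legal
(5,1): no bracket -> illegal
(5,3): flips 1 -> legal
(5,4): no bracket -> illegal
(6,1): flips 2 -> legal
(6,2): no bracket -> illegal
(6,3): no bracket -> illegal

Answer: (0,1) (1,1) (2,1) (3,1) (4,2) (5,0) (5,3) (6,1)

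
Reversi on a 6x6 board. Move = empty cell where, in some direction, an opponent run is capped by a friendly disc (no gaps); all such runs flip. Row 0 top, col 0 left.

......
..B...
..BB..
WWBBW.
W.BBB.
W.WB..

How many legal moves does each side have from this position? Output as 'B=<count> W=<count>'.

Answer: B=6 W=4

Derivation:
-- B to move --
(2,0): flips 1 -> legal
(2,1): no bracket -> illegal
(2,4): flips 1 -> legal
(2,5): flips 1 -> legal
(3,5): flips 1 -> legal
(4,1): no bracket -> illegal
(4,5): flips 1 -> legal
(5,1): flips 1 -> legal
B mobility = 6
-- W to move --
(0,1): flips 2 -> legal
(0,2): flips 4 -> legal
(0,3): no bracket -> illegal
(1,1): no bracket -> illegal
(1,3): flips 1 -> legal
(1,4): no bracket -> illegal
(2,1): no bracket -> illegal
(2,4): no bracket -> illegal
(3,5): no bracket -> illegal
(4,1): no bracket -> illegal
(4,5): no bracket -> illegal
(5,1): no bracket -> illegal
(5,4): flips 2 -> legal
(5,5): no bracket -> illegal
W mobility = 4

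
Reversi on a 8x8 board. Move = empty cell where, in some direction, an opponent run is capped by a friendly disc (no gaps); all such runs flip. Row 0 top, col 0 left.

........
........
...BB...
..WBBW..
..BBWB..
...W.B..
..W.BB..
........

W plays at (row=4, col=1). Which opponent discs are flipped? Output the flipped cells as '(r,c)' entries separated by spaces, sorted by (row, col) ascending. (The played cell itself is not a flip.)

Dir NW: first cell '.' (not opp) -> no flip
Dir N: first cell '.' (not opp) -> no flip
Dir NE: first cell 'W' (not opp) -> no flip
Dir W: first cell '.' (not opp) -> no flip
Dir E: opp run (4,2) (4,3) capped by W -> flip
Dir SW: first cell '.' (not opp) -> no flip
Dir S: first cell '.' (not opp) -> no flip
Dir SE: first cell '.' (not opp) -> no flip

Answer: (4,2) (4,3)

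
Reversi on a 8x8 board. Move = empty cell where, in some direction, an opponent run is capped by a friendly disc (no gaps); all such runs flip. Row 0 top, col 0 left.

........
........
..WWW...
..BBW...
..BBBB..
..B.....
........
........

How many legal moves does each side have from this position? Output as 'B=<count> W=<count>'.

Answer: B=7 W=9

Derivation:
-- B to move --
(1,1): flips 1 -> legal
(1,2): flips 3 -> legal
(1,3): flips 1 -> legal
(1,4): flips 3 -> legal
(1,5): flips 1 -> legal
(2,1): no bracket -> illegal
(2,5): flips 1 -> legal
(3,1): no bracket -> illegal
(3,5): flips 1 -> legal
B mobility = 7
-- W to move --
(2,1): no bracket -> illegal
(3,1): flips 2 -> legal
(3,5): no bracket -> illegal
(3,6): no bracket -> illegal
(4,1): flips 1 -> legal
(4,6): no bracket -> illegal
(5,1): flips 2 -> legal
(5,3): flips 2 -> legal
(5,4): flips 1 -> legal
(5,5): flips 2 -> legal
(5,6): flips 1 -> legal
(6,1): flips 2 -> legal
(6,2): flips 3 -> legal
(6,3): no bracket -> illegal
W mobility = 9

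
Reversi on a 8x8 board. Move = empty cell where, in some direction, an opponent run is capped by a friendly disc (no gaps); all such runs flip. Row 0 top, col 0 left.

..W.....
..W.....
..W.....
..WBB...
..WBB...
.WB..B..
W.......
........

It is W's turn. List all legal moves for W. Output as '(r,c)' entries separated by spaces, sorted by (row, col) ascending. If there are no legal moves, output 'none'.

(2,3): no bracket -> illegal
(2,4): flips 1 -> legal
(2,5): no bracket -> illegal
(3,5): flips 2 -> legal
(4,1): no bracket -> illegal
(4,5): flips 2 -> legal
(4,6): no bracket -> illegal
(5,3): flips 1 -> legal
(5,4): flips 1 -> legal
(5,6): no bracket -> illegal
(6,1): no bracket -> illegal
(6,2): flips 1 -> legal
(6,3): no bracket -> illegal
(6,4): no bracket -> illegal
(6,5): no bracket -> illegal
(6,6): flips 3 -> legal

Answer: (2,4) (3,5) (4,5) (5,3) (5,4) (6,2) (6,6)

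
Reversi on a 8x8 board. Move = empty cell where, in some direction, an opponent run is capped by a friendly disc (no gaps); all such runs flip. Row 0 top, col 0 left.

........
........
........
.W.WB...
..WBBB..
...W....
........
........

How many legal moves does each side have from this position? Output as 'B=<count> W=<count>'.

-- B to move --
(2,0): no bracket -> illegal
(2,1): no bracket -> illegal
(2,2): flips 1 -> legal
(2,3): flips 1 -> legal
(2,4): no bracket -> illegal
(3,0): no bracket -> illegal
(3,2): flips 1 -> legal
(4,0): no bracket -> illegal
(4,1): flips 1 -> legal
(5,1): no bracket -> illegal
(5,2): no bracket -> illegal
(5,4): no bracket -> illegal
(6,2): flips 1 -> legal
(6,3): flips 1 -> legal
(6,4): no bracket -> illegal
B mobility = 6
-- W to move --
(2,3): no bracket -> illegal
(2,4): no bracket -> illegal
(2,5): no bracket -> illegal
(3,2): no bracket -> illegal
(3,5): flips 2 -> legal
(3,6): no bracket -> illegal
(4,6): flips 3 -> legal
(5,2): no bracket -> illegal
(5,4): no bracket -> illegal
(5,5): flips 1 -> legal
(5,6): no bracket -> illegal
W mobility = 3

Answer: B=6 W=3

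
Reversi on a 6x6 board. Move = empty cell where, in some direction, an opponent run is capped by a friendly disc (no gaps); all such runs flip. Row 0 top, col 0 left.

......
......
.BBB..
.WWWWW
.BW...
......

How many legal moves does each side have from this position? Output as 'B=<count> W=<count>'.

Answer: B=5 W=8

Derivation:
-- B to move --
(2,0): no bracket -> illegal
(2,4): no bracket -> illegal
(2,5): no bracket -> illegal
(3,0): no bracket -> illegal
(4,0): flips 1 -> legal
(4,3): flips 3 -> legal
(4,4): flips 1 -> legal
(4,5): flips 1 -> legal
(5,1): no bracket -> illegal
(5,2): flips 2 -> legal
(5,3): no bracket -> illegal
B mobility = 5
-- W to move --
(1,0): flips 1 -> legal
(1,1): flips 2 -> legal
(1,2): flips 2 -> legal
(1,3): flips 2 -> legal
(1,4): flips 1 -> legal
(2,0): no bracket -> illegal
(2,4): no bracket -> illegal
(3,0): no bracket -> illegal
(4,0): flips 1 -> legal
(5,0): flips 1 -> legal
(5,1): flips 1 -> legal
(5,2): no bracket -> illegal
W mobility = 8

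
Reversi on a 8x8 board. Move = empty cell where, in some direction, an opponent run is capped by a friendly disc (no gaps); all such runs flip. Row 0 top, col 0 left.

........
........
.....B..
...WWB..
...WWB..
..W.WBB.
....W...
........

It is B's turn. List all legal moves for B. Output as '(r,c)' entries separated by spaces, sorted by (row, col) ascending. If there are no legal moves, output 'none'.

(2,2): flips 2 -> legal
(2,3): flips 1 -> legal
(2,4): no bracket -> illegal
(3,2): flips 2 -> legal
(4,1): no bracket -> illegal
(4,2): flips 2 -> legal
(5,1): no bracket -> illegal
(5,3): flips 2 -> legal
(6,1): flips 3 -> legal
(6,2): no bracket -> illegal
(6,3): flips 1 -> legal
(6,5): no bracket -> illegal
(7,3): flips 1 -> legal
(7,4): no bracket -> illegal
(7,5): no bracket -> illegal

Answer: (2,2) (2,3) (3,2) (4,2) (5,3) (6,1) (6,3) (7,3)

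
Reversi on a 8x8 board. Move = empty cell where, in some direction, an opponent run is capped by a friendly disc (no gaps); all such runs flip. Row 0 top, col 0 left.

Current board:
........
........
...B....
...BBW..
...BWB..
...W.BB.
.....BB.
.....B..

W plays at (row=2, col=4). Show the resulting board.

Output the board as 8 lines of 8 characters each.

Answer: ........
........
...BW...
...BWW..
...BWB..
...W.BB.
.....BB.
.....B..

Derivation:
Place W at (2,4); scan 8 dirs for brackets.
Dir NW: first cell '.' (not opp) -> no flip
Dir N: first cell '.' (not opp) -> no flip
Dir NE: first cell '.' (not opp) -> no flip
Dir W: opp run (2,3), next='.' -> no flip
Dir E: first cell '.' (not opp) -> no flip
Dir SW: opp run (3,3), next='.' -> no flip
Dir S: opp run (3,4) capped by W -> flip
Dir SE: first cell 'W' (not opp) -> no flip
All flips: (3,4)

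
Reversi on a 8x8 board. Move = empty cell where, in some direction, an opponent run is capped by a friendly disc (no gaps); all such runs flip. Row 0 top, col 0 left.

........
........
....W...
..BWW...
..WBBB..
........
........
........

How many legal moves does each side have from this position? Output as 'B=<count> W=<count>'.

-- B to move --
(1,3): no bracket -> illegal
(1,4): flips 2 -> legal
(1,5): no bracket -> illegal
(2,2): flips 1 -> legal
(2,3): flips 2 -> legal
(2,5): flips 1 -> legal
(3,1): no bracket -> illegal
(3,5): flips 2 -> legal
(4,1): flips 1 -> legal
(5,1): no bracket -> illegal
(5,2): flips 1 -> legal
(5,3): no bracket -> illegal
B mobility = 7
-- W to move --
(2,1): no bracket -> illegal
(2,2): flips 1 -> legal
(2,3): no bracket -> illegal
(3,1): flips 1 -> legal
(3,5): no bracket -> illegal
(3,6): no bracket -> illegal
(4,1): no bracket -> illegal
(4,6): flips 3 -> legal
(5,2): flips 1 -> legal
(5,3): flips 1 -> legal
(5,4): flips 1 -> legal
(5,5): flips 1 -> legal
(5,6): flips 1 -> legal
W mobility = 8

Answer: B=7 W=8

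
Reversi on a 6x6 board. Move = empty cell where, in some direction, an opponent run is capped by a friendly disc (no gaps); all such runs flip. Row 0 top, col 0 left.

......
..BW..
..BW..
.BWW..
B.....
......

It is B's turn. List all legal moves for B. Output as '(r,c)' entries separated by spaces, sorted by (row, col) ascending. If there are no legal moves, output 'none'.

(0,2): no bracket -> illegal
(0,3): no bracket -> illegal
(0,4): flips 1 -> legal
(1,4): flips 1 -> legal
(2,1): no bracket -> illegal
(2,4): flips 1 -> legal
(3,4): flips 3 -> legal
(4,1): no bracket -> illegal
(4,2): flips 1 -> legal
(4,3): no bracket -> illegal
(4,4): flips 1 -> legal

Answer: (0,4) (1,4) (2,4) (3,4) (4,2) (4,4)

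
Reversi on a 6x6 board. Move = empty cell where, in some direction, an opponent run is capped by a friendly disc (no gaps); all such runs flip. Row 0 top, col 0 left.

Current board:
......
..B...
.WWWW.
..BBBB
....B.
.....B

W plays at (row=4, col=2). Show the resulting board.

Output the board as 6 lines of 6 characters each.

Answer: ......
..B...
.WWWW.
..WWBB
..W.B.
.....B

Derivation:
Place W at (4,2); scan 8 dirs for brackets.
Dir NW: first cell '.' (not opp) -> no flip
Dir N: opp run (3,2) capped by W -> flip
Dir NE: opp run (3,3) capped by W -> flip
Dir W: first cell '.' (not opp) -> no flip
Dir E: first cell '.' (not opp) -> no flip
Dir SW: first cell '.' (not opp) -> no flip
Dir S: first cell '.' (not opp) -> no flip
Dir SE: first cell '.' (not opp) -> no flip
All flips: (3,2) (3,3)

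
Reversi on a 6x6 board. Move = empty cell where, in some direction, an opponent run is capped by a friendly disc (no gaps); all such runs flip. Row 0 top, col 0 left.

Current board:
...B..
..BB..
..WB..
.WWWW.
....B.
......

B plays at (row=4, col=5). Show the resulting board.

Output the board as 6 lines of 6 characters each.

Place B at (4,5); scan 8 dirs for brackets.
Dir NW: opp run (3,4) capped by B -> flip
Dir N: first cell '.' (not opp) -> no flip
Dir NE: edge -> no flip
Dir W: first cell 'B' (not opp) -> no flip
Dir E: edge -> no flip
Dir SW: first cell '.' (not opp) -> no flip
Dir S: first cell '.' (not opp) -> no flip
Dir SE: edge -> no flip
All flips: (3,4)

Answer: ...B..
..BB..
..WB..
.WWWB.
....BB
......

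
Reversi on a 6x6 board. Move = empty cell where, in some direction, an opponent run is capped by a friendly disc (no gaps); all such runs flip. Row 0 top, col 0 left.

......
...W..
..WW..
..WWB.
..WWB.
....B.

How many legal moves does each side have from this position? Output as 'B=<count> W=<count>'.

Answer: B=6 W=4

Derivation:
-- B to move --
(0,2): no bracket -> illegal
(0,3): no bracket -> illegal
(0,4): no bracket -> illegal
(1,1): flips 2 -> legal
(1,2): flips 1 -> legal
(1,4): no bracket -> illegal
(2,1): flips 2 -> legal
(2,4): no bracket -> illegal
(3,1): flips 2 -> legal
(4,1): flips 2 -> legal
(5,1): no bracket -> illegal
(5,2): flips 1 -> legal
(5,3): no bracket -> illegal
B mobility = 6
-- W to move --
(2,4): no bracket -> illegal
(2,5): flips 1 -> legal
(3,5): flips 1 -> legal
(4,5): flips 2 -> legal
(5,3): no bracket -> illegal
(5,5): flips 1 -> legal
W mobility = 4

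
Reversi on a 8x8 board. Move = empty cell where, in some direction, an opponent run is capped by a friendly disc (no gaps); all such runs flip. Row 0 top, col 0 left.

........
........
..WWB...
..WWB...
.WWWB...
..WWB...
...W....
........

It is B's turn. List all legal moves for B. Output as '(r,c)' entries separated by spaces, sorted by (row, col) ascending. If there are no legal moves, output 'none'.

Answer: (1,1) (1,2) (2,1) (3,1) (4,0) (5,1) (6,1) (6,2) (7,2)

Derivation:
(1,1): flips 2 -> legal
(1,2): flips 1 -> legal
(1,3): no bracket -> illegal
(1,4): no bracket -> illegal
(2,1): flips 4 -> legal
(3,0): no bracket -> illegal
(3,1): flips 2 -> legal
(4,0): flips 3 -> legal
(5,0): no bracket -> illegal
(5,1): flips 4 -> legal
(6,1): flips 2 -> legal
(6,2): flips 1 -> legal
(6,4): no bracket -> illegal
(7,2): flips 1 -> legal
(7,3): no bracket -> illegal
(7,4): no bracket -> illegal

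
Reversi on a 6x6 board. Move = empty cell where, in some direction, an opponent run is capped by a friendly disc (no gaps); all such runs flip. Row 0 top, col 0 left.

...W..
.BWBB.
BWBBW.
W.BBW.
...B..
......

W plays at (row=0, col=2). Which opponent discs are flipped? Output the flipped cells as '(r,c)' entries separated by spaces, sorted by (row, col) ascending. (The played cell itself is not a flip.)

Answer: (1,3)

Derivation:
Dir NW: edge -> no flip
Dir N: edge -> no flip
Dir NE: edge -> no flip
Dir W: first cell '.' (not opp) -> no flip
Dir E: first cell 'W' (not opp) -> no flip
Dir SW: opp run (1,1) (2,0), next=edge -> no flip
Dir S: first cell 'W' (not opp) -> no flip
Dir SE: opp run (1,3) capped by W -> flip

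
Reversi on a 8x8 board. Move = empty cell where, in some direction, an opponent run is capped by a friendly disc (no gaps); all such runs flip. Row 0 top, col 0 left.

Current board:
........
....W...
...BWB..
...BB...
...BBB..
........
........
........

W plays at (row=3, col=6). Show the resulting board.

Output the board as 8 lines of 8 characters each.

Answer: ........
....W...
...BWW..
...BB.W.
...BBB..
........
........
........

Derivation:
Place W at (3,6); scan 8 dirs for brackets.
Dir NW: opp run (2,5) capped by W -> flip
Dir N: first cell '.' (not opp) -> no flip
Dir NE: first cell '.' (not opp) -> no flip
Dir W: first cell '.' (not opp) -> no flip
Dir E: first cell '.' (not opp) -> no flip
Dir SW: opp run (4,5), next='.' -> no flip
Dir S: first cell '.' (not opp) -> no flip
Dir SE: first cell '.' (not opp) -> no flip
All flips: (2,5)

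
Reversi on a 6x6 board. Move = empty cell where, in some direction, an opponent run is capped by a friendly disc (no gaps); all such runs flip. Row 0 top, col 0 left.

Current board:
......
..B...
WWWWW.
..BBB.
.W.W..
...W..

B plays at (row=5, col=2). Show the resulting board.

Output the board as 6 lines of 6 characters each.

Place B at (5,2); scan 8 dirs for brackets.
Dir NW: opp run (4,1), next='.' -> no flip
Dir N: first cell '.' (not opp) -> no flip
Dir NE: opp run (4,3) capped by B -> flip
Dir W: first cell '.' (not opp) -> no flip
Dir E: opp run (5,3), next='.' -> no flip
Dir SW: edge -> no flip
Dir S: edge -> no flip
Dir SE: edge -> no flip
All flips: (4,3)

Answer: ......
..B...
WWWWW.
..BBB.
.W.B..
..BW..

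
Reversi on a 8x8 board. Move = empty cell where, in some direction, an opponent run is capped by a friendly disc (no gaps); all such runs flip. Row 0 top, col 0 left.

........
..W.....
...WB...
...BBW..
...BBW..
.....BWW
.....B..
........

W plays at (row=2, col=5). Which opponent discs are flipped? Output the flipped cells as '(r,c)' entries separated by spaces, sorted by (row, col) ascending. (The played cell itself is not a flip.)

Dir NW: first cell '.' (not opp) -> no flip
Dir N: first cell '.' (not opp) -> no flip
Dir NE: first cell '.' (not opp) -> no flip
Dir W: opp run (2,4) capped by W -> flip
Dir E: first cell '.' (not opp) -> no flip
Dir SW: opp run (3,4) (4,3), next='.' -> no flip
Dir S: first cell 'W' (not opp) -> no flip
Dir SE: first cell '.' (not opp) -> no flip

Answer: (2,4)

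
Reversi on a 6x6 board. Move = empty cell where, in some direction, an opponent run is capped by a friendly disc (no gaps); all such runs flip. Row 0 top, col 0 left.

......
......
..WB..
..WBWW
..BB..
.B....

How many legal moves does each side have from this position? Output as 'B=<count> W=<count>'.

Answer: B=7 W=6

Derivation:
-- B to move --
(1,1): flips 1 -> legal
(1,2): flips 2 -> legal
(1,3): no bracket -> illegal
(2,1): flips 2 -> legal
(2,4): no bracket -> illegal
(2,5): flips 1 -> legal
(3,1): flips 1 -> legal
(4,1): flips 1 -> legal
(4,4): no bracket -> illegal
(4,5): flips 1 -> legal
B mobility = 7
-- W to move --
(1,2): flips 1 -> legal
(1,3): no bracket -> illegal
(1,4): flips 1 -> legal
(2,4): flips 1 -> legal
(3,1): no bracket -> illegal
(4,0): no bracket -> illegal
(4,1): no bracket -> illegal
(4,4): flips 1 -> legal
(5,0): no bracket -> illegal
(5,2): flips 2 -> legal
(5,3): no bracket -> illegal
(5,4): flips 1 -> legal
W mobility = 6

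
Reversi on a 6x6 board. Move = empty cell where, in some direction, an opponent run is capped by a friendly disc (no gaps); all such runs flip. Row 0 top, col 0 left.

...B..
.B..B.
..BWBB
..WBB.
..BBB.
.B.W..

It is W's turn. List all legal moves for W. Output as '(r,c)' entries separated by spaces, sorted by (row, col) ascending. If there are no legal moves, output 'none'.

Answer: (0,5) (1,2) (2,1) (3,1) (3,5) (4,5) (5,2) (5,4)

Derivation:
(0,0): no bracket -> illegal
(0,1): no bracket -> illegal
(0,2): no bracket -> illegal
(0,4): no bracket -> illegal
(0,5): flips 1 -> legal
(1,0): no bracket -> illegal
(1,2): flips 1 -> legal
(1,3): no bracket -> illegal
(1,5): no bracket -> illegal
(2,0): no bracket -> illegal
(2,1): flips 1 -> legal
(3,1): flips 1 -> legal
(3,5): flips 3 -> legal
(4,0): no bracket -> illegal
(4,1): no bracket -> illegal
(4,5): flips 1 -> legal
(5,0): no bracket -> illegal
(5,2): flips 1 -> legal
(5,4): flips 1 -> legal
(5,5): no bracket -> illegal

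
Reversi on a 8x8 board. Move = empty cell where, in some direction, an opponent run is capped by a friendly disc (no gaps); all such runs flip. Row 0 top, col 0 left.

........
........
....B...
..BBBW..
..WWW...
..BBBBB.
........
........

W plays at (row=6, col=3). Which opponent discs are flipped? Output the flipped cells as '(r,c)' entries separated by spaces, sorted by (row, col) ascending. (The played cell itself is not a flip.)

Dir NW: opp run (5,2), next='.' -> no flip
Dir N: opp run (5,3) capped by W -> flip
Dir NE: opp run (5,4), next='.' -> no flip
Dir W: first cell '.' (not opp) -> no flip
Dir E: first cell '.' (not opp) -> no flip
Dir SW: first cell '.' (not opp) -> no flip
Dir S: first cell '.' (not opp) -> no flip
Dir SE: first cell '.' (not opp) -> no flip

Answer: (5,3)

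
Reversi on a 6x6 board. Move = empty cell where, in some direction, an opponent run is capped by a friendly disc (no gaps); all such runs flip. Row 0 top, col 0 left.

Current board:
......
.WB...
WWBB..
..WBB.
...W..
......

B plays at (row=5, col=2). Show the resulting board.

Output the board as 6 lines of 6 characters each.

Place B at (5,2); scan 8 dirs for brackets.
Dir NW: first cell '.' (not opp) -> no flip
Dir N: first cell '.' (not opp) -> no flip
Dir NE: opp run (4,3) capped by B -> flip
Dir W: first cell '.' (not opp) -> no flip
Dir E: first cell '.' (not opp) -> no flip
Dir SW: edge -> no flip
Dir S: edge -> no flip
Dir SE: edge -> no flip
All flips: (4,3)

Answer: ......
.WB...
WWBB..
..WBB.
...B..
..B...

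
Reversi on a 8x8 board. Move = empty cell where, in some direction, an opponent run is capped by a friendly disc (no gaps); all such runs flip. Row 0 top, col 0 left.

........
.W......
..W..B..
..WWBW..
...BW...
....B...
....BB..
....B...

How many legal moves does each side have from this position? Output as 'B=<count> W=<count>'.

Answer: B=5 W=5

Derivation:
-- B to move --
(0,0): no bracket -> illegal
(0,1): no bracket -> illegal
(0,2): no bracket -> illegal
(1,0): no bracket -> illegal
(1,2): no bracket -> illegal
(1,3): no bracket -> illegal
(2,0): no bracket -> illegal
(2,1): flips 1 -> legal
(2,3): flips 1 -> legal
(2,4): no bracket -> illegal
(2,6): no bracket -> illegal
(3,1): flips 2 -> legal
(3,6): flips 1 -> legal
(4,1): no bracket -> illegal
(4,2): no bracket -> illegal
(4,5): flips 2 -> legal
(4,6): no bracket -> illegal
(5,3): no bracket -> illegal
(5,5): no bracket -> illegal
B mobility = 5
-- W to move --
(1,4): no bracket -> illegal
(1,5): flips 1 -> legal
(1,6): no bracket -> illegal
(2,3): no bracket -> illegal
(2,4): flips 1 -> legal
(2,6): no bracket -> illegal
(3,6): no bracket -> illegal
(4,2): flips 1 -> legal
(4,5): no bracket -> illegal
(5,2): no bracket -> illegal
(5,3): flips 1 -> legal
(5,5): no bracket -> illegal
(5,6): no bracket -> illegal
(6,3): no bracket -> illegal
(6,6): no bracket -> illegal
(7,3): no bracket -> illegal
(7,5): no bracket -> illegal
(7,6): flips 3 -> legal
W mobility = 5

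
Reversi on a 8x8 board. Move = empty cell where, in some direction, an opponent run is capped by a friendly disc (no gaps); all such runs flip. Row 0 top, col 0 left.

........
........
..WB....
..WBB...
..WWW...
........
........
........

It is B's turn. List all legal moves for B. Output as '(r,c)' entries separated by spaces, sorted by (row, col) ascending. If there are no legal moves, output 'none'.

(1,1): flips 1 -> legal
(1,2): no bracket -> illegal
(1,3): no bracket -> illegal
(2,1): flips 1 -> legal
(3,1): flips 1 -> legal
(3,5): no bracket -> illegal
(4,1): flips 1 -> legal
(4,5): no bracket -> illegal
(5,1): flips 1 -> legal
(5,2): flips 1 -> legal
(5,3): flips 1 -> legal
(5,4): flips 1 -> legal
(5,5): flips 1 -> legal

Answer: (1,1) (2,1) (3,1) (4,1) (5,1) (5,2) (5,3) (5,4) (5,5)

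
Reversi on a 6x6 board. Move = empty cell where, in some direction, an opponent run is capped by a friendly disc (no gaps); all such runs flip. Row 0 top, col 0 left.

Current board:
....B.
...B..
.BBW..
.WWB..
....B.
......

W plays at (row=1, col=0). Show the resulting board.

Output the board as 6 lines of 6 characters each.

Answer: ....B.
W..B..
.WBW..
.WWB..
....B.
......

Derivation:
Place W at (1,0); scan 8 dirs for brackets.
Dir NW: edge -> no flip
Dir N: first cell '.' (not opp) -> no flip
Dir NE: first cell '.' (not opp) -> no flip
Dir W: edge -> no flip
Dir E: first cell '.' (not opp) -> no flip
Dir SW: edge -> no flip
Dir S: first cell '.' (not opp) -> no flip
Dir SE: opp run (2,1) capped by W -> flip
All flips: (2,1)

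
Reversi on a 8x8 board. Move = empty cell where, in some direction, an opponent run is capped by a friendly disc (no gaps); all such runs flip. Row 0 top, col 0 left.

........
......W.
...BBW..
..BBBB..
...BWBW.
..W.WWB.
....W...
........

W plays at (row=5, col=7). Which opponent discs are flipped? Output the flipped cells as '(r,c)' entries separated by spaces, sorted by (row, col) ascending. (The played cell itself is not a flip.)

Dir NW: first cell 'W' (not opp) -> no flip
Dir N: first cell '.' (not opp) -> no flip
Dir NE: edge -> no flip
Dir W: opp run (5,6) capped by W -> flip
Dir E: edge -> no flip
Dir SW: first cell '.' (not opp) -> no flip
Dir S: first cell '.' (not opp) -> no flip
Dir SE: edge -> no flip

Answer: (5,6)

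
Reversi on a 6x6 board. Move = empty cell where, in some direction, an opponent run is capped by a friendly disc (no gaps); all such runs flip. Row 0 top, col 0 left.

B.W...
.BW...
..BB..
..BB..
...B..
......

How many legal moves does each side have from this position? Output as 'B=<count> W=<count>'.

Answer: B=2 W=4

Derivation:
-- B to move --
(0,1): flips 1 -> legal
(0,3): no bracket -> illegal
(1,3): flips 1 -> legal
(2,1): no bracket -> illegal
B mobility = 2
-- W to move --
(0,1): no bracket -> illegal
(1,0): flips 1 -> legal
(1,3): no bracket -> illegal
(1,4): no bracket -> illegal
(2,0): flips 1 -> legal
(2,1): no bracket -> illegal
(2,4): no bracket -> illegal
(3,1): no bracket -> illegal
(3,4): flips 1 -> legal
(4,1): no bracket -> illegal
(4,2): flips 2 -> legal
(4,4): no bracket -> illegal
(5,2): no bracket -> illegal
(5,3): no bracket -> illegal
(5,4): no bracket -> illegal
W mobility = 4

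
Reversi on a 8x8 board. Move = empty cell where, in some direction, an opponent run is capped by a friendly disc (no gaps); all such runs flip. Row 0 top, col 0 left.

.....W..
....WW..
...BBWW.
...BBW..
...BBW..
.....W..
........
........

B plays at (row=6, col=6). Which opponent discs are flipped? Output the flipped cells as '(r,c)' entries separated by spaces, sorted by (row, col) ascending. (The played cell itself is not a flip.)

Dir NW: opp run (5,5) capped by B -> flip
Dir N: first cell '.' (not opp) -> no flip
Dir NE: first cell '.' (not opp) -> no flip
Dir W: first cell '.' (not opp) -> no flip
Dir E: first cell '.' (not opp) -> no flip
Dir SW: first cell '.' (not opp) -> no flip
Dir S: first cell '.' (not opp) -> no flip
Dir SE: first cell '.' (not opp) -> no flip

Answer: (5,5)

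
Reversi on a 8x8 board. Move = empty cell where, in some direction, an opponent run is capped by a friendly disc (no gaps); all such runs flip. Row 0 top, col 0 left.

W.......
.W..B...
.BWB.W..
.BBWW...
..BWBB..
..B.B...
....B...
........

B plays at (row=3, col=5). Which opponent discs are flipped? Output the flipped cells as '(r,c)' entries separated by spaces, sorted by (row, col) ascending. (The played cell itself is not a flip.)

Answer: (3,3) (3,4)

Derivation:
Dir NW: first cell '.' (not opp) -> no flip
Dir N: opp run (2,5), next='.' -> no flip
Dir NE: first cell '.' (not opp) -> no flip
Dir W: opp run (3,4) (3,3) capped by B -> flip
Dir E: first cell '.' (not opp) -> no flip
Dir SW: first cell 'B' (not opp) -> no flip
Dir S: first cell 'B' (not opp) -> no flip
Dir SE: first cell '.' (not opp) -> no flip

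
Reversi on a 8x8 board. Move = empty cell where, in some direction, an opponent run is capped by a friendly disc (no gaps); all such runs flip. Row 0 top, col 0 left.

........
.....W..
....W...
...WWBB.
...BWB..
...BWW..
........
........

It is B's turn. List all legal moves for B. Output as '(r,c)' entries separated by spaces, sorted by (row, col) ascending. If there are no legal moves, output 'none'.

(0,4): no bracket -> illegal
(0,5): no bracket -> illegal
(0,6): no bracket -> illegal
(1,3): flips 1 -> legal
(1,4): no bracket -> illegal
(1,6): no bracket -> illegal
(2,2): no bracket -> illegal
(2,3): flips 2 -> legal
(2,5): flips 1 -> legal
(2,6): no bracket -> illegal
(3,2): flips 2 -> legal
(4,2): no bracket -> illegal
(4,6): no bracket -> illegal
(5,6): flips 2 -> legal
(6,3): flips 1 -> legal
(6,4): no bracket -> illegal
(6,5): flips 2 -> legal
(6,6): no bracket -> illegal

Answer: (1,3) (2,3) (2,5) (3,2) (5,6) (6,3) (6,5)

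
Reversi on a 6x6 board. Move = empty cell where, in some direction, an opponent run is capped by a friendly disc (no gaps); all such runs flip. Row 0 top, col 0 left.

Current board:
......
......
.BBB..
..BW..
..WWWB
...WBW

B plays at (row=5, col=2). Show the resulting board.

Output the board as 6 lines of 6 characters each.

Place B at (5,2); scan 8 dirs for brackets.
Dir NW: first cell '.' (not opp) -> no flip
Dir N: opp run (4,2) capped by B -> flip
Dir NE: opp run (4,3), next='.' -> no flip
Dir W: first cell '.' (not opp) -> no flip
Dir E: opp run (5,3) capped by B -> flip
Dir SW: edge -> no flip
Dir S: edge -> no flip
Dir SE: edge -> no flip
All flips: (4,2) (5,3)

Answer: ......
......
.BBB..
..BW..
..BWWB
..BBBW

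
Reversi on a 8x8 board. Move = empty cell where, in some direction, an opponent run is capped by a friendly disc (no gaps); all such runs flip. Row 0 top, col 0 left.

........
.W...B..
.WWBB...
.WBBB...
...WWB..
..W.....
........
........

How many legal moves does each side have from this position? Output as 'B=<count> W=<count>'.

-- B to move --
(0,0): flips 2 -> legal
(0,1): no bracket -> illegal
(0,2): no bracket -> illegal
(1,0): flips 1 -> legal
(1,2): flips 1 -> legal
(1,3): no bracket -> illegal
(2,0): flips 2 -> legal
(3,0): flips 1 -> legal
(3,5): no bracket -> illegal
(4,0): no bracket -> illegal
(4,1): no bracket -> illegal
(4,2): flips 2 -> legal
(5,1): no bracket -> illegal
(5,3): flips 1 -> legal
(5,4): flips 2 -> legal
(5,5): flips 1 -> legal
(6,1): flips 2 -> legal
(6,2): no bracket -> illegal
(6,3): no bracket -> illegal
B mobility = 10
-- W to move --
(0,4): no bracket -> illegal
(0,5): no bracket -> illegal
(0,6): no bracket -> illegal
(1,2): no bracket -> illegal
(1,3): flips 2 -> legal
(1,4): flips 2 -> legal
(1,6): no bracket -> illegal
(2,5): flips 3 -> legal
(2,6): no bracket -> illegal
(3,5): flips 3 -> legal
(3,6): no bracket -> illegal
(4,1): no bracket -> illegal
(4,2): flips 1 -> legal
(4,6): flips 1 -> legal
(5,4): no bracket -> illegal
(5,5): no bracket -> illegal
(5,6): no bracket -> illegal
W mobility = 6

Answer: B=10 W=6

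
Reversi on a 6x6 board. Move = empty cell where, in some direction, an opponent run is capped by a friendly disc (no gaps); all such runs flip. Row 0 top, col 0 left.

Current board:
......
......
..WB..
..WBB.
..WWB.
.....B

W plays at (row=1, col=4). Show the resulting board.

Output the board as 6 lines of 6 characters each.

Answer: ......
....W.
..WW..
..WBB.
..WWB.
.....B

Derivation:
Place W at (1,4); scan 8 dirs for brackets.
Dir NW: first cell '.' (not opp) -> no flip
Dir N: first cell '.' (not opp) -> no flip
Dir NE: first cell '.' (not opp) -> no flip
Dir W: first cell '.' (not opp) -> no flip
Dir E: first cell '.' (not opp) -> no flip
Dir SW: opp run (2,3) capped by W -> flip
Dir S: first cell '.' (not opp) -> no flip
Dir SE: first cell '.' (not opp) -> no flip
All flips: (2,3)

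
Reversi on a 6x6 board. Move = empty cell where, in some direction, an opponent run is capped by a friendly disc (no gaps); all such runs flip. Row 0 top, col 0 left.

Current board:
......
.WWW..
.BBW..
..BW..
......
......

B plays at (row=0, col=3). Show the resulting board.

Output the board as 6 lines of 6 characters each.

Answer: ...B..
.WBW..
.BBW..
..BW..
......
......

Derivation:
Place B at (0,3); scan 8 dirs for brackets.
Dir NW: edge -> no flip
Dir N: edge -> no flip
Dir NE: edge -> no flip
Dir W: first cell '.' (not opp) -> no flip
Dir E: first cell '.' (not opp) -> no flip
Dir SW: opp run (1,2) capped by B -> flip
Dir S: opp run (1,3) (2,3) (3,3), next='.' -> no flip
Dir SE: first cell '.' (not opp) -> no flip
All flips: (1,2)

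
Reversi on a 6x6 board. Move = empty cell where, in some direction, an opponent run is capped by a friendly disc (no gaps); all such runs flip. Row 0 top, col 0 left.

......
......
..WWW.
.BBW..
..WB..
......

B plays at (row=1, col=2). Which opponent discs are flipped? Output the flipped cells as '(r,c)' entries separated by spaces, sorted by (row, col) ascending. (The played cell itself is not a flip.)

Answer: (2,2)

Derivation:
Dir NW: first cell '.' (not opp) -> no flip
Dir N: first cell '.' (not opp) -> no flip
Dir NE: first cell '.' (not opp) -> no flip
Dir W: first cell '.' (not opp) -> no flip
Dir E: first cell '.' (not opp) -> no flip
Dir SW: first cell '.' (not opp) -> no flip
Dir S: opp run (2,2) capped by B -> flip
Dir SE: opp run (2,3), next='.' -> no flip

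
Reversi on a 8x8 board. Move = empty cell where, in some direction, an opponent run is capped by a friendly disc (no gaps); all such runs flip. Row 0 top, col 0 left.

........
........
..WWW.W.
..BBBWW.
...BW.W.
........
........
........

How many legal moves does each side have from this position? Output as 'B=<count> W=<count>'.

Answer: B=9 W=5

Derivation:
-- B to move --
(1,1): flips 1 -> legal
(1,2): flips 2 -> legal
(1,3): flips 1 -> legal
(1,4): flips 2 -> legal
(1,5): flips 1 -> legal
(1,6): no bracket -> illegal
(1,7): no bracket -> illegal
(2,1): no bracket -> illegal
(2,5): no bracket -> illegal
(2,7): no bracket -> illegal
(3,1): no bracket -> illegal
(3,7): flips 2 -> legal
(4,5): flips 1 -> legal
(4,7): no bracket -> illegal
(5,3): no bracket -> illegal
(5,4): flips 1 -> legal
(5,5): flips 1 -> legal
(5,6): no bracket -> illegal
(5,7): no bracket -> illegal
B mobility = 9
-- W to move --
(2,1): no bracket -> illegal
(2,5): no bracket -> illegal
(3,1): flips 3 -> legal
(4,1): flips 1 -> legal
(4,2): flips 3 -> legal
(4,5): flips 1 -> legal
(5,2): no bracket -> illegal
(5,3): flips 2 -> legal
(5,4): no bracket -> illegal
W mobility = 5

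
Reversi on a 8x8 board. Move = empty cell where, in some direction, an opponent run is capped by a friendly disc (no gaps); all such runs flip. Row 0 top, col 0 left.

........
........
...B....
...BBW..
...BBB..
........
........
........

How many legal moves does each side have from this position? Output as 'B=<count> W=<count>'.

Answer: B=3 W=3

Derivation:
-- B to move --
(2,4): no bracket -> illegal
(2,5): flips 1 -> legal
(2,6): flips 1 -> legal
(3,6): flips 1 -> legal
(4,6): no bracket -> illegal
B mobility = 3
-- W to move --
(1,2): no bracket -> illegal
(1,3): no bracket -> illegal
(1,4): no bracket -> illegal
(2,2): no bracket -> illegal
(2,4): no bracket -> illegal
(2,5): no bracket -> illegal
(3,2): flips 2 -> legal
(3,6): no bracket -> illegal
(4,2): no bracket -> illegal
(4,6): no bracket -> illegal
(5,2): no bracket -> illegal
(5,3): flips 1 -> legal
(5,4): no bracket -> illegal
(5,5): flips 1 -> legal
(5,6): no bracket -> illegal
W mobility = 3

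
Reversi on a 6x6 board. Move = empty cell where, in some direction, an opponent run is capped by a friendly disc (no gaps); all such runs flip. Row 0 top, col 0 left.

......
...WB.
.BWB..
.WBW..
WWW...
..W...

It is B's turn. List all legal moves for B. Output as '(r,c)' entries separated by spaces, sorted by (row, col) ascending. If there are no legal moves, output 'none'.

(0,2): no bracket -> illegal
(0,3): flips 1 -> legal
(0,4): no bracket -> illegal
(1,1): no bracket -> illegal
(1,2): flips 2 -> legal
(2,0): no bracket -> illegal
(2,4): no bracket -> illegal
(3,0): flips 1 -> legal
(3,4): flips 1 -> legal
(4,3): flips 1 -> legal
(4,4): no bracket -> illegal
(5,0): flips 1 -> legal
(5,1): flips 2 -> legal
(5,3): no bracket -> illegal

Answer: (0,3) (1,2) (3,0) (3,4) (4,3) (5,0) (5,1)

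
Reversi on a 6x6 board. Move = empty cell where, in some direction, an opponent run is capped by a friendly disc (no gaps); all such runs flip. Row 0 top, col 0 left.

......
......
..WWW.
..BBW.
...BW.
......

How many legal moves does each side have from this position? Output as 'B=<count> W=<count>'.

Answer: B=9 W=5

Derivation:
-- B to move --
(1,1): flips 1 -> legal
(1,2): flips 1 -> legal
(1,3): flips 1 -> legal
(1,4): flips 1 -> legal
(1,5): flips 1 -> legal
(2,1): no bracket -> illegal
(2,5): flips 1 -> legal
(3,1): no bracket -> illegal
(3,5): flips 1 -> legal
(4,5): flips 1 -> legal
(5,3): no bracket -> illegal
(5,4): no bracket -> illegal
(5,5): flips 1 -> legal
B mobility = 9
-- W to move --
(2,1): no bracket -> illegal
(3,1): flips 2 -> legal
(4,1): flips 1 -> legal
(4,2): flips 3 -> legal
(5,2): flips 1 -> legal
(5,3): flips 2 -> legal
(5,4): no bracket -> illegal
W mobility = 5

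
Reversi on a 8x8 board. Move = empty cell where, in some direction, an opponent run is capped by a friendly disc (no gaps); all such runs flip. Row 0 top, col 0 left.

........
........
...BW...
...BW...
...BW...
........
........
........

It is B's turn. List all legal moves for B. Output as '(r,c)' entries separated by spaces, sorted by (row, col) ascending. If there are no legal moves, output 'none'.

(1,3): no bracket -> illegal
(1,4): no bracket -> illegal
(1,5): flips 1 -> legal
(2,5): flips 2 -> legal
(3,5): flips 1 -> legal
(4,5): flips 2 -> legal
(5,3): no bracket -> illegal
(5,4): no bracket -> illegal
(5,5): flips 1 -> legal

Answer: (1,5) (2,5) (3,5) (4,5) (5,5)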